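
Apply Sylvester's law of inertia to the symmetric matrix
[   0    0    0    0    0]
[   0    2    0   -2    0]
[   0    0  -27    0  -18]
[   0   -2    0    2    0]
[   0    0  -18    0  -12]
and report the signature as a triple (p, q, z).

step 0: pivot 2 → sign +
step 1: pivot -27 → sign −
step 2: row/col 2 already zero → sign 0
step 3: row/col 3 already zero → sign 0
step 4: row/col 4 already zero → sign 0
signature = (1, 1, 3)

Answer: (1, 1, 3)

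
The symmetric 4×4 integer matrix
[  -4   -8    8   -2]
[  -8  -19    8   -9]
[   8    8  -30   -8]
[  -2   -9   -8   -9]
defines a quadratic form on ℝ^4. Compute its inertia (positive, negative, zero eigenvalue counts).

Answer: (2, 2, 0)

Derivation:
step 0: pivot -4 → sign −
step 1: pivot -3 → sign −
step 2: pivot 22/3 → sign +
step 3: pivot 1/11 → sign +
signature = (2, 2, 0)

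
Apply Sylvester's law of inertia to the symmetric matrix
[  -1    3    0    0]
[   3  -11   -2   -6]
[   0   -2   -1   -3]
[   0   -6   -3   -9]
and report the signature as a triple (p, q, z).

Answer: (1, 2, 1)

Derivation:
step 0: pivot -1 → sign −
step 1: pivot -2 → sign −
step 2: pivot 1 → sign +
step 3: row/col 3 already zero → sign 0
signature = (1, 2, 1)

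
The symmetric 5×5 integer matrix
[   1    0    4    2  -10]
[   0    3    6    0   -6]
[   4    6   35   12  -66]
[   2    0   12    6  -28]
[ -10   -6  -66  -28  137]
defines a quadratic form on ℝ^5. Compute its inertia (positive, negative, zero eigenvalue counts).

step 0: pivot 1 → sign +
step 1: pivot 3 → sign +
step 2: pivot 7 → sign +
step 3: pivot -2/7 → sign −
step 4: pivot -3 → sign −
signature = (3, 2, 0)

Answer: (3, 2, 0)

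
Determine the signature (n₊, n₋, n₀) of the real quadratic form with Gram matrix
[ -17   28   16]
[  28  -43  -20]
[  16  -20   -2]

Answer: (2, 1, 0)

Derivation:
step 0: pivot -17 → sign −
step 1: pivot 53/17 → sign +
step 2: pivot 6/53 → sign +
signature = (2, 1, 0)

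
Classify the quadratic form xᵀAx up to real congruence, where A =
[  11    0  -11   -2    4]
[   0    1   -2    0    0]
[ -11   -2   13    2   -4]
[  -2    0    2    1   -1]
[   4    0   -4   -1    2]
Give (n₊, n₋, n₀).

step 0: pivot 11 → sign +
step 1: pivot 1 → sign +
step 2: pivot -2 → sign −
step 3: pivot 7/11 → sign +
step 4: pivot 3/7 → sign +
signature = (4, 1, 0)

Answer: (4, 1, 0)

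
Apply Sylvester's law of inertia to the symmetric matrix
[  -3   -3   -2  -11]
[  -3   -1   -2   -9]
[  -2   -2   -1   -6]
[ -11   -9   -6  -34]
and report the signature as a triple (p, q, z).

Answer: (2, 2, 0)

Derivation:
step 0: pivot -3 → sign −
step 1: pivot 2 → sign +
step 2: pivot 1/3 → sign +
step 3: pivot -1 → sign −
signature = (2, 2, 0)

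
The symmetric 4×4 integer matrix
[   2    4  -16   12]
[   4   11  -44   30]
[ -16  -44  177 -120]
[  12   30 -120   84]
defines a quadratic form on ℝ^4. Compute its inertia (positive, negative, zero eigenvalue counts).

step 0: pivot 2 → sign +
step 1: pivot 3 → sign +
step 2: pivot 1 → sign +
step 3: row/col 3 already zero → sign 0
signature = (3, 0, 1)

Answer: (3, 0, 1)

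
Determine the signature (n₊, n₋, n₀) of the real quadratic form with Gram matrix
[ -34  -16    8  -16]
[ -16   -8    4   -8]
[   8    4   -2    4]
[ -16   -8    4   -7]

step 0: pivot -34 → sign −
step 1: pivot -8/17 → sign −
step 2: pivot 1 → sign +
step 3: row/col 3 already zero → sign 0
signature = (1, 2, 1)

Answer: (1, 2, 1)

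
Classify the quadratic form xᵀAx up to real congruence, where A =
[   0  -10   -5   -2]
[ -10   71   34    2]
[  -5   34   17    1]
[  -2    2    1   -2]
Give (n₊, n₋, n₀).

Answer: (2, 2, 0)

Derivation:
step 0: pivot 71 → sign +
step 1: pivot -100/71 → sign −
step 2: pivot 3/4 → sign +
step 3: pivot -2/25 → sign −
signature = (2, 2, 0)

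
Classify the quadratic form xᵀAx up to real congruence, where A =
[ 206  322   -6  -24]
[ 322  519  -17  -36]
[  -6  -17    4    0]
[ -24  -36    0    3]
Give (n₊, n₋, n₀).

Answer: (4, 0, 0)

Derivation:
step 0: pivot 206 → sign +
step 1: pivot 1615/103 → sign +
step 2: pivot 39/323 → sign +
step 3: pivot 3/65 → sign +
signature = (4, 0, 0)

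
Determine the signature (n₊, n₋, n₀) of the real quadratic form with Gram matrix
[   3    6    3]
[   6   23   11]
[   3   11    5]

Answer: (2, 1, 0)

Derivation:
step 0: pivot 3 → sign +
step 1: pivot 11 → sign +
step 2: pivot -3/11 → sign −
signature = (2, 1, 0)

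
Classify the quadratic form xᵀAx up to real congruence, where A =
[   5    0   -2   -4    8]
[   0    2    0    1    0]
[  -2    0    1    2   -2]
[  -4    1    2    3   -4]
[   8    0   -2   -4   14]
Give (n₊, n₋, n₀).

step 0: pivot 5 → sign +
step 1: pivot 2 → sign +
step 2: pivot 1/5 → sign +
step 3: pivot -3/2 → sign −
step 4: pivot -6 → sign −
signature = (3, 2, 0)

Answer: (3, 2, 0)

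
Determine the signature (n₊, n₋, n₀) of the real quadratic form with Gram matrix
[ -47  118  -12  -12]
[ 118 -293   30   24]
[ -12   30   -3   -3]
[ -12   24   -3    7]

step 0: pivot -47 → sign −
step 1: pivot 153/47 → sign +
step 2: pivot 1/17 → sign +
step 3: pivot -2 → sign −
signature = (2, 2, 0)

Answer: (2, 2, 0)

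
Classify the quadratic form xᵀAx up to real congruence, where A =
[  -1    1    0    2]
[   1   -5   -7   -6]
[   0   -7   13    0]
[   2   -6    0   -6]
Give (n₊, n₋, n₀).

Answer: (2, 2, 0)

Derivation:
step 0: pivot -1 → sign −
step 1: pivot -4 → sign −
step 2: pivot 101/4 → sign +
step 3: pivot 6/101 → sign +
signature = (2, 2, 0)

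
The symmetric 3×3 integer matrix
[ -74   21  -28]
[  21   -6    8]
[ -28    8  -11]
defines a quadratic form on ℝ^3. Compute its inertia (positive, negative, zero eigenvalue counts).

Answer: (0, 3, 0)

Derivation:
step 0: pivot -74 → sign −
step 1: pivot -3/74 → sign −
step 2: pivot -1/3 → sign −
signature = (0, 3, 0)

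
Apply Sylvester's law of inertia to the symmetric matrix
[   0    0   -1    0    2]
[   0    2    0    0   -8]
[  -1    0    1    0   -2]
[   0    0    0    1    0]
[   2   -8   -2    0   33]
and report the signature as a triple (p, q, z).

step 0: pivot 2 → sign +
step 1: pivot 1 → sign +
step 2: pivot -1 → sign −
step 3: pivot 1 → sign +
step 4: pivot -3 → sign −
signature = (3, 2, 0)

Answer: (3, 2, 0)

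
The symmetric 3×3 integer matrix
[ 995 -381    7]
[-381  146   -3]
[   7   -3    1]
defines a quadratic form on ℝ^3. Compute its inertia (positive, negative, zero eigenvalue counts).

step 0: pivot 995 → sign +
step 1: pivot 109/995 → sign +
step 2: pivot 2/109 → sign +
signature = (3, 0, 0)

Answer: (3, 0, 0)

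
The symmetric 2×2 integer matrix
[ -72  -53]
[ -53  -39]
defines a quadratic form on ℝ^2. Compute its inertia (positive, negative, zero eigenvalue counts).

Answer: (1, 1, 0)

Derivation:
step 0: pivot -72 → sign −
step 1: pivot 1/72 → sign +
signature = (1, 1, 0)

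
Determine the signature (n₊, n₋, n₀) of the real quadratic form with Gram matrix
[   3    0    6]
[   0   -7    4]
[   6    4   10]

Answer: (2, 1, 0)

Derivation:
step 0: pivot 3 → sign +
step 1: pivot -7 → sign −
step 2: pivot 2/7 → sign +
signature = (2, 1, 0)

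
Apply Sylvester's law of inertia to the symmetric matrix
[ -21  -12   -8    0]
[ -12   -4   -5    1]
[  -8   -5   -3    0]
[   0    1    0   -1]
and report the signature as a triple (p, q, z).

Answer: (1, 2, 1)

Derivation:
step 0: pivot -21 → sign −
step 1: pivot 20/7 → sign +
step 2: pivot -1/60 → sign −
step 3: row/col 3 already zero → sign 0
signature = (1, 2, 1)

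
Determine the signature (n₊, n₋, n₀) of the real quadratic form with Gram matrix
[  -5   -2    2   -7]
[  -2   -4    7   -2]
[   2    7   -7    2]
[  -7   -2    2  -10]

step 0: pivot -5 → sign −
step 1: pivot -16/5 → sign −
step 2: pivot 93/16 → sign +
step 3: pivot -3/31 → sign −
signature = (1, 3, 0)

Answer: (1, 3, 0)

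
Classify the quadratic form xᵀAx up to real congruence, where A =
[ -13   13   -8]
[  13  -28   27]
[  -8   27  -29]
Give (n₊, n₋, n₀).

Answer: (0, 3, 0)

Derivation:
step 0: pivot -13 → sign −
step 1: pivot -15 → sign −
step 2: pivot -2/195 → sign −
signature = (0, 3, 0)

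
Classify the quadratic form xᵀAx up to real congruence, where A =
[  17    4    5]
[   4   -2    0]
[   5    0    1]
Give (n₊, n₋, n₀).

Answer: (1, 1, 1)

Derivation:
step 0: pivot 17 → sign +
step 1: pivot -50/17 → sign −
step 2: row/col 2 already zero → sign 0
signature = (1, 1, 1)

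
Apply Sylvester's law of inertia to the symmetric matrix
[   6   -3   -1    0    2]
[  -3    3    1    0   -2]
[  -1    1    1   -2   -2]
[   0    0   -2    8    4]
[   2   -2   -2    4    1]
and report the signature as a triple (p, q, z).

Answer: (4, 1, 0)

Derivation:
step 0: pivot 6 → sign +
step 1: pivot 3/2 → sign +
step 2: pivot 2/3 → sign +
step 3: pivot 2 → sign +
step 4: pivot -3 → sign −
signature = (4, 1, 0)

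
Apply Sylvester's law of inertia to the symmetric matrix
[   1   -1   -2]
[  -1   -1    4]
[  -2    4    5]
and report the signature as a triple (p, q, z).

step 0: pivot 1 → sign +
step 1: pivot -2 → sign −
step 2: pivot 3 → sign +
signature = (2, 1, 0)

Answer: (2, 1, 0)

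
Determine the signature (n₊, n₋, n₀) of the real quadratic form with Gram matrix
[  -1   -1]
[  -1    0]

step 0: pivot -1 → sign −
step 1: pivot 1 → sign +
signature = (1, 1, 0)

Answer: (1, 1, 0)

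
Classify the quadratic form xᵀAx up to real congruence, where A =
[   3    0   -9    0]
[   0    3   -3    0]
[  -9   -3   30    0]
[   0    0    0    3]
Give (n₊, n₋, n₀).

step 0: pivot 3 → sign +
step 1: pivot 3 → sign +
step 2: pivot 3 → sign +
step 3: row/col 3 already zero → sign 0
signature = (3, 0, 1)

Answer: (3, 0, 1)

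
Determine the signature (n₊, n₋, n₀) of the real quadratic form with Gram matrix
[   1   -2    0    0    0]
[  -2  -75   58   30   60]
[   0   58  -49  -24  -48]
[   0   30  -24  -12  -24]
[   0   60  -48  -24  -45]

step 0: pivot 1 → sign +
step 1: pivot -79 → sign −
step 2: pivot -507/79 → sign −
step 3: pivot 3 → sign +
step 4: row/col 4 already zero → sign 0
signature = (2, 2, 1)

Answer: (2, 2, 1)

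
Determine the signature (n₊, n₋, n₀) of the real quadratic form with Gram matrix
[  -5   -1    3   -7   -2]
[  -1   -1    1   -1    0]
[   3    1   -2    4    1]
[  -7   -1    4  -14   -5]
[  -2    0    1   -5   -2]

Answer: (0, 3, 2)

Derivation:
step 0: pivot -5 → sign −
step 1: pivot -4/5 → sign −
step 2: pivot -4 → sign −
step 3: row/col 3 already zero → sign 0
step 4: row/col 4 already zero → sign 0
signature = (0, 3, 2)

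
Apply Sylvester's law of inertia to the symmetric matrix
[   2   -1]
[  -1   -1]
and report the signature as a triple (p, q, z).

step 0: pivot 2 → sign +
step 1: pivot -3/2 → sign −
signature = (1, 1, 0)

Answer: (1, 1, 0)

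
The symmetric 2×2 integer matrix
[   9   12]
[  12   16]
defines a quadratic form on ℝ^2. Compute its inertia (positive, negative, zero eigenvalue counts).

step 0: pivot 9 → sign +
step 1: row/col 1 already zero → sign 0
signature = (1, 0, 1)

Answer: (1, 0, 1)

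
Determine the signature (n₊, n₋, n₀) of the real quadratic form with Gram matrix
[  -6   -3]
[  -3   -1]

Answer: (1, 1, 0)

Derivation:
step 0: pivot -6 → sign −
step 1: pivot 1/2 → sign +
signature = (1, 1, 0)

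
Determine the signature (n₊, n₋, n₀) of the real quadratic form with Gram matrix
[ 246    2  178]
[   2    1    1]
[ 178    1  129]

step 0: pivot 246 → sign +
step 1: pivot 121/123 → sign +
step 2: row/col 2 already zero → sign 0
signature = (2, 0, 1)

Answer: (2, 0, 1)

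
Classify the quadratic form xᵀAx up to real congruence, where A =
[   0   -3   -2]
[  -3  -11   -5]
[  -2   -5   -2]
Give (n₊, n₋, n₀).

step 0: pivot -11 → sign −
step 1: pivot 9/11 → sign +
step 2: pivot -2/9 → sign −
signature = (1, 2, 0)

Answer: (1, 2, 0)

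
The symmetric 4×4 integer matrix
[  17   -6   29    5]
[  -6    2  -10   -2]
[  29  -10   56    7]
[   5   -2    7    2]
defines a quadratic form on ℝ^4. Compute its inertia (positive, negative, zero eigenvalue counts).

Answer: (3, 1, 0)

Derivation:
step 0: pivot 17 → sign +
step 1: pivot -2/17 → sign −
step 2: pivot 7 → sign +
step 3: pivot 3/7 → sign +
signature = (3, 1, 0)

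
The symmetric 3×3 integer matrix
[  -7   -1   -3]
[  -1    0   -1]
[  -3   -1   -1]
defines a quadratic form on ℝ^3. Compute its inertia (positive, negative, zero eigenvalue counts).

Answer: (1, 2, 0)

Derivation:
step 0: pivot -7 → sign −
step 1: pivot 1/7 → sign +
step 2: pivot -2 → sign −
signature = (1, 2, 0)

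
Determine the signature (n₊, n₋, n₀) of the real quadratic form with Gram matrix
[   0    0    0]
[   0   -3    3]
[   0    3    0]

Answer: (1, 1, 1)

Derivation:
step 0: pivot -3 → sign −
step 1: pivot 3 → sign +
step 2: row/col 2 already zero → sign 0
signature = (1, 1, 1)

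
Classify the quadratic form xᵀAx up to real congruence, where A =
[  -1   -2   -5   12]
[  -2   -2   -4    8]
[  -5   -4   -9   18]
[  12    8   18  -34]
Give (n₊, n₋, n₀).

Answer: (1, 2, 1)

Derivation:
step 0: pivot -1 → sign −
step 1: pivot 2 → sign +
step 2: pivot -2 → sign −
step 3: row/col 3 already zero → sign 0
signature = (1, 2, 1)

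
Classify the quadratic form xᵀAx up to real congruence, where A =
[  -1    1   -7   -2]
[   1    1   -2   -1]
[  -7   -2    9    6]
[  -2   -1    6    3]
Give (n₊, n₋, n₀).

step 0: pivot -1 → sign −
step 1: pivot 2 → sign +
step 2: pivot 35/2 → sign +
step 3: pivot 3/35 → sign +
signature = (3, 1, 0)

Answer: (3, 1, 0)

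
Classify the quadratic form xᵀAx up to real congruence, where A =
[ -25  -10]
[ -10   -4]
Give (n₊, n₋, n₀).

step 0: pivot -25 → sign −
step 1: row/col 1 already zero → sign 0
signature = (0, 1, 1)

Answer: (0, 1, 1)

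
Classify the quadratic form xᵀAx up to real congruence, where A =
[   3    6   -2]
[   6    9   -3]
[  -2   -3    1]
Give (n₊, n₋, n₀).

Answer: (1, 1, 1)

Derivation:
step 0: pivot 3 → sign +
step 1: pivot -3 → sign −
step 2: row/col 2 already zero → sign 0
signature = (1, 1, 1)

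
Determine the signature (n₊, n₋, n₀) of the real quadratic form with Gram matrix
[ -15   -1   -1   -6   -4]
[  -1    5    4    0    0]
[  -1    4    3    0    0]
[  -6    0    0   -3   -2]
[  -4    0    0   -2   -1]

Answer: (2, 3, 0)

Derivation:
step 0: pivot -15 → sign −
step 1: pivot 76/15 → sign +
step 2: pivot -15/76 → sign −
step 3: pivot -3/5 → sign −
step 4: pivot 1/3 → sign +
signature = (2, 3, 0)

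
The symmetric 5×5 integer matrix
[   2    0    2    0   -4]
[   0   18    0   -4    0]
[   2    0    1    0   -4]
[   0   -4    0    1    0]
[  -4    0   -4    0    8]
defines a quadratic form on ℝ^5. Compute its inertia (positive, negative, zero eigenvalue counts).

Answer: (3, 1, 1)

Derivation:
step 0: pivot 2 → sign +
step 1: pivot 18 → sign +
step 2: pivot -1 → sign −
step 3: pivot 1/9 → sign +
step 4: row/col 4 already zero → sign 0
signature = (3, 1, 1)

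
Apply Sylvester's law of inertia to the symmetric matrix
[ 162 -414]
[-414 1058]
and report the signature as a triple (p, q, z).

Answer: (1, 0, 1)

Derivation:
step 0: pivot 162 → sign +
step 1: row/col 1 already zero → sign 0
signature = (1, 0, 1)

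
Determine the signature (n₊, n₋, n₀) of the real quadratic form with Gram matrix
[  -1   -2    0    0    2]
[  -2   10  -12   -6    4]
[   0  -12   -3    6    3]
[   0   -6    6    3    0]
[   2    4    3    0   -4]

Answer: (3, 2, 0)

Derivation:
step 0: pivot -1 → sign −
step 1: pivot 14 → sign +
step 2: pivot -93/7 → sign −
step 3: pivot 15/31 → sign +
step 4: pivot 3/5 → sign +
signature = (3, 2, 0)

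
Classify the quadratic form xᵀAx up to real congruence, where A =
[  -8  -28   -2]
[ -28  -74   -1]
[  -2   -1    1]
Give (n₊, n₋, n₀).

step 0: pivot -8 → sign −
step 1: pivot 24 → sign +
step 2: row/col 2 already zero → sign 0
signature = (1, 1, 1)

Answer: (1, 1, 1)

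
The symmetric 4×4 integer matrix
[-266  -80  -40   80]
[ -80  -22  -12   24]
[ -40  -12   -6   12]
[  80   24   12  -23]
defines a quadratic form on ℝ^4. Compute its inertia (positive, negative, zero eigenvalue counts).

step 0: pivot -266 → sign −
step 1: pivot 274/133 → sign +
step 2: pivot 2/137 → sign +
step 3: pivot 1 → sign +
signature = (3, 1, 0)

Answer: (3, 1, 0)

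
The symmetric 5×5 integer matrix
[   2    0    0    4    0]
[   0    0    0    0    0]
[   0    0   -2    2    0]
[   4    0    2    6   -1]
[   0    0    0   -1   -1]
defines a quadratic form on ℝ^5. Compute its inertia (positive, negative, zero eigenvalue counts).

step 0: pivot 2 → sign +
step 1: pivot -2 → sign −
step 2: pivot -1 → sign −
step 3: pivot 1 → sign +
step 4: row/col 4 already zero → sign 0
signature = (2, 2, 1)

Answer: (2, 2, 1)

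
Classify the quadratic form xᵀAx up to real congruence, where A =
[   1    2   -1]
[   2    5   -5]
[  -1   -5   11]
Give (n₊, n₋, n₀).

step 0: pivot 1 → sign +
step 1: pivot 1 → sign +
step 2: pivot 1 → sign +
signature = (3, 0, 0)

Answer: (3, 0, 0)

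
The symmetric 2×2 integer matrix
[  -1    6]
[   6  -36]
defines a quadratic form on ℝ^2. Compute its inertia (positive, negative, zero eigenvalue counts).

step 0: pivot -1 → sign −
step 1: row/col 1 already zero → sign 0
signature = (0, 1, 1)

Answer: (0, 1, 1)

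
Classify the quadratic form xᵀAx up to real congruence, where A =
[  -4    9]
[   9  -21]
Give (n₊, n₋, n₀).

step 0: pivot -4 → sign −
step 1: pivot -3/4 → sign −
signature = (0, 2, 0)

Answer: (0, 2, 0)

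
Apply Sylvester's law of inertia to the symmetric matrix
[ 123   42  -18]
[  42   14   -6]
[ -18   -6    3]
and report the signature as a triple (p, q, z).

step 0: pivot 123 → sign +
step 1: pivot -14/41 → sign −
step 2: pivot 3/7 → sign +
signature = (2, 1, 0)

Answer: (2, 1, 0)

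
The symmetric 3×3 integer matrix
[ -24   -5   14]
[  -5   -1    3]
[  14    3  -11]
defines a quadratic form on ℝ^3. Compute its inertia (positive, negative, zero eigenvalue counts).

Answer: (1, 2, 0)

Derivation:
step 0: pivot -24 → sign −
step 1: pivot 1/24 → sign +
step 2: pivot -3 → sign −
signature = (1, 2, 0)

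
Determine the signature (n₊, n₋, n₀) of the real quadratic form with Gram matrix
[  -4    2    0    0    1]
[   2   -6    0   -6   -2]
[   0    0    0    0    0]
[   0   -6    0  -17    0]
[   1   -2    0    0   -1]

step 0: pivot -4 → sign −
step 1: pivot -5 → sign −
step 2: pivot -49/5 → sign −
step 3: pivot 3/98 → sign +
step 4: row/col 4 already zero → sign 0
signature = (1, 3, 1)

Answer: (1, 3, 1)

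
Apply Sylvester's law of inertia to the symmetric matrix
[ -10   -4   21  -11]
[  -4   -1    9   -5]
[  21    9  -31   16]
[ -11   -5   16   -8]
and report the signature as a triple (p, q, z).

step 0: pivot -10 → sign −
step 1: pivot 3/5 → sign +
step 2: pivot 25/2 → sign +
step 3: pivot 3/25 → sign +
signature = (3, 1, 0)

Answer: (3, 1, 0)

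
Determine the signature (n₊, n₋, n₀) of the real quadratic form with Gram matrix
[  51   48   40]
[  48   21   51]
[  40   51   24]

step 0: pivot 51 → sign +
step 1: pivot -411/17 → sign −
step 2: pivot 1/411 → sign +
signature = (2, 1, 0)

Answer: (2, 1, 0)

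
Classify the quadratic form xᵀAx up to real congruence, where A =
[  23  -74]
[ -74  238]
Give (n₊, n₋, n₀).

step 0: pivot 23 → sign +
step 1: pivot -2/23 → sign −
signature = (1, 1, 0)

Answer: (1, 1, 0)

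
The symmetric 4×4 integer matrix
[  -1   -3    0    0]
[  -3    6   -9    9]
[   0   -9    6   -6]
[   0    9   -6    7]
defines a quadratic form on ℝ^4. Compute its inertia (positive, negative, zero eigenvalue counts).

step 0: pivot -1 → sign −
step 1: pivot 15 → sign +
step 2: pivot 3/5 → sign +
step 3: pivot 1 → sign +
signature = (3, 1, 0)

Answer: (3, 1, 0)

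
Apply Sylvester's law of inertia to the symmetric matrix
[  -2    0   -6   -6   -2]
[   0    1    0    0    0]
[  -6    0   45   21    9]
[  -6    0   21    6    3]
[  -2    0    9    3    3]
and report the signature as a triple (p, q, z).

step 0: pivot -2 → sign −
step 1: pivot 1 → sign +
step 2: pivot 63 → sign +
step 3: pivot -1/7 → sign −
step 4: pivot 2 → sign +
signature = (3, 2, 0)

Answer: (3, 2, 0)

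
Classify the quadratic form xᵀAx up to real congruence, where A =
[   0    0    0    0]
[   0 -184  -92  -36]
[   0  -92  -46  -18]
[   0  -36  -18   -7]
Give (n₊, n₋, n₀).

Answer: (1, 1, 2)

Derivation:
step 0: pivot -184 → sign −
step 1: pivot 1/23 → sign +
step 2: row/col 2 already zero → sign 0
step 3: row/col 3 already zero → sign 0
signature = (1, 1, 2)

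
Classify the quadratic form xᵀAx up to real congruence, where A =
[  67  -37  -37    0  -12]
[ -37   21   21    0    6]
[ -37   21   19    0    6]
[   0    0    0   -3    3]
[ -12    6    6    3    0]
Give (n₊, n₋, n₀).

Answer: (3, 2, 0)

Derivation:
step 0: pivot 67 → sign +
step 1: pivot 38/67 → sign +
step 2: pivot -2 → sign −
step 3: pivot -3 → sign −
step 4: pivot 3/19 → sign +
signature = (3, 2, 0)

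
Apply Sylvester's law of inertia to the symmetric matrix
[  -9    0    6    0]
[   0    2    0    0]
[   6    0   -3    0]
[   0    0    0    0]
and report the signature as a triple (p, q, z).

step 0: pivot -9 → sign −
step 1: pivot 2 → sign +
step 2: pivot 1 → sign +
step 3: row/col 3 already zero → sign 0
signature = (2, 1, 1)

Answer: (2, 1, 1)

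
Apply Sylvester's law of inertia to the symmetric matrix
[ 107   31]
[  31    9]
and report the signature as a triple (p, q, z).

Answer: (2, 0, 0)

Derivation:
step 0: pivot 107 → sign +
step 1: pivot 2/107 → sign +
signature = (2, 0, 0)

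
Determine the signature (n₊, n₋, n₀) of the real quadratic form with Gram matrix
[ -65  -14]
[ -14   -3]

Answer: (1, 1, 0)

Derivation:
step 0: pivot -65 → sign −
step 1: pivot 1/65 → sign +
signature = (1, 1, 0)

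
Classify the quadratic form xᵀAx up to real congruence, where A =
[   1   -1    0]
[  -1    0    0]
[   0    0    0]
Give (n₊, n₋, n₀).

step 0: pivot 1 → sign +
step 1: pivot -1 → sign −
step 2: row/col 2 already zero → sign 0
signature = (1, 1, 1)

Answer: (1, 1, 1)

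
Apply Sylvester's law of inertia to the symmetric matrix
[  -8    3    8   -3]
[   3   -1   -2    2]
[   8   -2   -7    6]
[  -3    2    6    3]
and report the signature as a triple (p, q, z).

step 0: pivot -8 → sign −
step 1: pivot 1/8 → sign +
step 2: pivot -7 → sign −
step 3: pivot 2/7 → sign +
signature = (2, 2, 0)

Answer: (2, 2, 0)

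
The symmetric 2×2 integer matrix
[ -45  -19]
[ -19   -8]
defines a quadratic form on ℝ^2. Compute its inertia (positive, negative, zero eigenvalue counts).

Answer: (1, 1, 0)

Derivation:
step 0: pivot -45 → sign −
step 1: pivot 1/45 → sign +
signature = (1, 1, 0)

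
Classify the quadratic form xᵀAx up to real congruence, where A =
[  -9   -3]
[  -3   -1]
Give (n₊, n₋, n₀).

step 0: pivot -9 → sign −
step 1: row/col 1 already zero → sign 0
signature = (0, 1, 1)

Answer: (0, 1, 1)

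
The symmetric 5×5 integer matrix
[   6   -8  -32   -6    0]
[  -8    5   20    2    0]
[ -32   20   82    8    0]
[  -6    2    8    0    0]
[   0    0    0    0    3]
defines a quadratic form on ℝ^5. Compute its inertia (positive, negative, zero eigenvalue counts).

Answer: (4, 1, 0)

Derivation:
step 0: pivot 6 → sign +
step 1: pivot -17/3 → sign −
step 2: pivot 2 → sign +
step 3: pivot 6/17 → sign +
step 4: pivot 3 → sign +
signature = (4, 1, 0)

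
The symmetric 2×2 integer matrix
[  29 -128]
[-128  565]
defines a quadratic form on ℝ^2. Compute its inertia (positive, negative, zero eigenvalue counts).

Answer: (2, 0, 0)

Derivation:
step 0: pivot 29 → sign +
step 1: pivot 1/29 → sign +
signature = (2, 0, 0)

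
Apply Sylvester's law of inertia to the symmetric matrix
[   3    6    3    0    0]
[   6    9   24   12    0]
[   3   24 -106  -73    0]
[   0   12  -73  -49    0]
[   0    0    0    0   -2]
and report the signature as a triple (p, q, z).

Answer: (1, 3, 1)

Derivation:
step 0: pivot 3 → sign +
step 1: pivot -3 → sign −
step 2: pivot -1 → sign −
step 3: pivot -2 → sign −
step 4: row/col 4 already zero → sign 0
signature = (1, 3, 1)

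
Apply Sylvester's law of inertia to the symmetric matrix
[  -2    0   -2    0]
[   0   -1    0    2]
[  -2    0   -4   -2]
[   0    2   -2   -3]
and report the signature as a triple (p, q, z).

Answer: (1, 3, 0)

Derivation:
step 0: pivot -2 → sign −
step 1: pivot -1 → sign −
step 2: pivot -2 → sign −
step 3: pivot 3 → sign +
signature = (1, 3, 0)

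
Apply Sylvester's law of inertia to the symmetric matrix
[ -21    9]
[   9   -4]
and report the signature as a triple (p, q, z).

Answer: (0, 2, 0)

Derivation:
step 0: pivot -21 → sign −
step 1: pivot -1/7 → sign −
signature = (0, 2, 0)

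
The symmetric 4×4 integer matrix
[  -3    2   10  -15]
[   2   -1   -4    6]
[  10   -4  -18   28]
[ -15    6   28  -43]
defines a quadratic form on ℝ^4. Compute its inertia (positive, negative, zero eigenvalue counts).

Answer: (2, 2, 0)

Derivation:
step 0: pivot -3 → sign −
step 1: pivot 1/3 → sign +
step 2: pivot -6 → sign −
step 3: pivot 2/3 → sign +
signature = (2, 2, 0)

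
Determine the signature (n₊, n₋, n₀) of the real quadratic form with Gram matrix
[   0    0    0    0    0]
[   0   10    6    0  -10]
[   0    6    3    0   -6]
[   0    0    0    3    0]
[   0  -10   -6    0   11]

step 0: pivot 10 → sign +
step 1: pivot -3/5 → sign −
step 2: pivot 3 → sign +
step 3: pivot 1 → sign +
step 4: row/col 4 already zero → sign 0
signature = (3, 1, 1)

Answer: (3, 1, 1)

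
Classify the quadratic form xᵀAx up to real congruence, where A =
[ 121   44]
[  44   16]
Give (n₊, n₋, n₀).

step 0: pivot 121 → sign +
step 1: row/col 1 already zero → sign 0
signature = (1, 0, 1)

Answer: (1, 0, 1)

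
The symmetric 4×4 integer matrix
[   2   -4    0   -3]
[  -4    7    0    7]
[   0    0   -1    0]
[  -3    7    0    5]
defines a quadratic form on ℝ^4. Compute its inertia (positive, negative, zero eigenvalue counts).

step 0: pivot 2 → sign +
step 1: pivot -1 → sign −
step 2: pivot -1 → sign −
step 3: pivot 3/2 → sign +
signature = (2, 2, 0)

Answer: (2, 2, 0)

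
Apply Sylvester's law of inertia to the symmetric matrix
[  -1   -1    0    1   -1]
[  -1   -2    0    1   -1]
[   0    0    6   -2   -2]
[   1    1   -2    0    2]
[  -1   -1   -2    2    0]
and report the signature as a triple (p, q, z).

step 0: pivot -1 → sign −
step 1: pivot -1 → sign −
step 2: pivot 6 → sign +
step 3: pivot 1/3 → sign +
step 4: row/col 4 already zero → sign 0
signature = (2, 2, 1)

Answer: (2, 2, 1)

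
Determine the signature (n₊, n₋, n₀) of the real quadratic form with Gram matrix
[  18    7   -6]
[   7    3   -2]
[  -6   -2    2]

Answer: (2, 1, 0)

Derivation:
step 0: pivot 18 → sign +
step 1: pivot 5/18 → sign +
step 2: pivot -2/5 → sign −
signature = (2, 1, 0)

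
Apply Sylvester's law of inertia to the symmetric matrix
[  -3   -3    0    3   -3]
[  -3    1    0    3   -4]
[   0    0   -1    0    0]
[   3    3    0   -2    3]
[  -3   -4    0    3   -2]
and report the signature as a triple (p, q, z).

step 0: pivot -3 → sign −
step 1: pivot 4 → sign +
step 2: pivot -1 → sign −
step 3: pivot 1 → sign +
step 4: pivot 3/4 → sign +
signature = (3, 2, 0)

Answer: (3, 2, 0)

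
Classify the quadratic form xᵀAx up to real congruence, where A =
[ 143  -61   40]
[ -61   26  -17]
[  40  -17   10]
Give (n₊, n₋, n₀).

Answer: (1, 2, 0)

Derivation:
step 0: pivot 143 → sign +
step 1: pivot -3/143 → sign −
step 2: pivot -1 → sign −
signature = (1, 2, 0)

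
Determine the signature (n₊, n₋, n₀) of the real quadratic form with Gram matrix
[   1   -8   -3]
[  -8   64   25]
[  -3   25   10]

step 0: pivot 1 → sign +
step 1: pivot 1 → sign +
step 2: pivot -1 → sign −
signature = (2, 1, 0)

Answer: (2, 1, 0)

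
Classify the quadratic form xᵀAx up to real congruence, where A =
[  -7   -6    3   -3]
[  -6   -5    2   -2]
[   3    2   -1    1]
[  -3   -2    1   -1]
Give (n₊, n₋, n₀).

Answer: (1, 2, 1)

Derivation:
step 0: pivot -7 → sign −
step 1: pivot 1/7 → sign +
step 2: pivot -2 → sign −
step 3: row/col 3 already zero → sign 0
signature = (1, 2, 1)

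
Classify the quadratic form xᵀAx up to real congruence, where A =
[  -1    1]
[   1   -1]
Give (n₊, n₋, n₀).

step 0: pivot -1 → sign −
step 1: row/col 1 already zero → sign 0
signature = (0, 1, 1)

Answer: (0, 1, 1)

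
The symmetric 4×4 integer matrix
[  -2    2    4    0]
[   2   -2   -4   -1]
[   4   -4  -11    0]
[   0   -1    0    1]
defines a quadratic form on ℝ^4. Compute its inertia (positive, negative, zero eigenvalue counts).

Answer: (1, 3, 0)

Derivation:
step 0: pivot -2 → sign −
step 1: pivot -3 → sign −
step 2: pivot 1 → sign +
step 3: pivot -1 → sign −
signature = (1, 3, 0)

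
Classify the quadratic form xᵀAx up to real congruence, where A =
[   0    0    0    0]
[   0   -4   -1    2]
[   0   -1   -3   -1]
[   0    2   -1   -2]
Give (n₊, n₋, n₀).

Answer: (0, 3, 1)

Derivation:
step 0: pivot -4 → sign −
step 1: pivot -11/4 → sign −
step 2: pivot -2/11 → sign −
step 3: row/col 3 already zero → sign 0
signature = (0, 3, 1)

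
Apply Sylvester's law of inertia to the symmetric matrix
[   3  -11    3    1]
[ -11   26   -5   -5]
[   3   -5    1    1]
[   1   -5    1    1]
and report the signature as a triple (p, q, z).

Answer: (3, 1, 0)

Derivation:
step 0: pivot 3 → sign +
step 1: pivot -43/3 → sign −
step 2: pivot 22/43 → sign +
step 3: pivot 2/11 → sign +
signature = (3, 1, 0)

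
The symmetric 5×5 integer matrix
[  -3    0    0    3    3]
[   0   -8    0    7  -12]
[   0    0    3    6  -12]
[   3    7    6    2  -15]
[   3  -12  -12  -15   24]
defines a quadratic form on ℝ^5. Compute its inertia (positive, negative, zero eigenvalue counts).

Answer: (1, 4, 0)

Derivation:
step 0: pivot -3 → sign −
step 1: pivot -8 → sign −
step 2: pivot 3 → sign +
step 3: pivot -7/8 → sign −
step 4: pivot -3/7 → sign −
signature = (1, 4, 0)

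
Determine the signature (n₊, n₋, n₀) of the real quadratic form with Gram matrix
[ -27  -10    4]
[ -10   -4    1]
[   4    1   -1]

Answer: (1, 2, 0)

Derivation:
step 0: pivot -27 → sign −
step 1: pivot -8/27 → sign −
step 2: pivot 3/8 → sign +
signature = (1, 2, 0)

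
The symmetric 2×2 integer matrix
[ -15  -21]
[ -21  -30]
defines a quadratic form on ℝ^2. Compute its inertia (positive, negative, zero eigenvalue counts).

Answer: (0, 2, 0)

Derivation:
step 0: pivot -15 → sign −
step 1: pivot -3/5 → sign −
signature = (0, 2, 0)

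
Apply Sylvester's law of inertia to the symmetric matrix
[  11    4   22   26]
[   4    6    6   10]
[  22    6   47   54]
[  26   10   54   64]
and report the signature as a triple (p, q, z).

step 0: pivot 11 → sign +
step 1: pivot 50/11 → sign +
step 2: pivot 53/25 → sign +
step 3: pivot 6/53 → sign +
signature = (4, 0, 0)

Answer: (4, 0, 0)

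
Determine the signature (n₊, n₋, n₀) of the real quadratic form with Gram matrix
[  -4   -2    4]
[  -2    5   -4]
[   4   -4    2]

Answer: (1, 1, 1)

Derivation:
step 0: pivot -4 → sign −
step 1: pivot 6 → sign +
step 2: row/col 2 already zero → sign 0
signature = (1, 1, 1)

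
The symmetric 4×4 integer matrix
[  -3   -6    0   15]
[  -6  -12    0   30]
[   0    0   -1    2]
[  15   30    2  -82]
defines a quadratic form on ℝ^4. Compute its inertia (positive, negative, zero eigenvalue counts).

Answer: (0, 3, 1)

Derivation:
step 0: pivot -3 → sign −
step 1: pivot -1 → sign −
step 2: pivot -3 → sign −
step 3: row/col 3 already zero → sign 0
signature = (0, 3, 1)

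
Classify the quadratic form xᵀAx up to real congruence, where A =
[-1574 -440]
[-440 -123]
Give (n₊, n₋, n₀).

Answer: (0, 2, 0)

Derivation:
step 0: pivot -1574 → sign −
step 1: pivot -1/787 → sign −
signature = (0, 2, 0)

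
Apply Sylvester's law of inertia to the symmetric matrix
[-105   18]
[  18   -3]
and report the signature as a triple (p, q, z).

step 0: pivot -105 → sign −
step 1: pivot 3/35 → sign +
signature = (1, 1, 0)

Answer: (1, 1, 0)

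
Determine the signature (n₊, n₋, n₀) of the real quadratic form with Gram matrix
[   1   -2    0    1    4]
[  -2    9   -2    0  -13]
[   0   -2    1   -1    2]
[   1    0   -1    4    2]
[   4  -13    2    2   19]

step 0: pivot 1 → sign +
step 1: pivot 5 → sign +
step 2: pivot 1/5 → sign +
step 3: pivot 2 → sign +
step 4: pivot -2 → sign −
signature = (4, 1, 0)

Answer: (4, 1, 0)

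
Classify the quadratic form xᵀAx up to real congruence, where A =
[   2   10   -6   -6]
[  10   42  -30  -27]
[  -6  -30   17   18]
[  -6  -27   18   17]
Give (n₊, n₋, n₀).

step 0: pivot 2 → sign +
step 1: pivot -8 → sign −
step 2: pivot -1 → sign −
step 3: pivot 1/8 → sign +
signature = (2, 2, 0)

Answer: (2, 2, 0)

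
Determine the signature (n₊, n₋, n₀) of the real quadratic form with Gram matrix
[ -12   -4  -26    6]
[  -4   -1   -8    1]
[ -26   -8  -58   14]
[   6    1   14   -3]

Answer: (1, 2, 1)

Derivation:
step 0: pivot -12 → sign −
step 1: pivot 1/3 → sign +
step 2: pivot -3 → sign −
step 3: row/col 3 already zero → sign 0
signature = (1, 2, 1)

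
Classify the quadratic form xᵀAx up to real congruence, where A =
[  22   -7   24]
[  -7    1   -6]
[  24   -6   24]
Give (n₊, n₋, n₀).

Answer: (1, 1, 1)

Derivation:
step 0: pivot 22 → sign +
step 1: pivot -27/22 → sign −
step 2: row/col 2 already zero → sign 0
signature = (1, 1, 1)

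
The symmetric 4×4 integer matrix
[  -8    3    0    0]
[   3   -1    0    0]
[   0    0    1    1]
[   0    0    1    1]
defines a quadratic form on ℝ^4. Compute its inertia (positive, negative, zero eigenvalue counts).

Answer: (2, 1, 1)

Derivation:
step 0: pivot -8 → sign −
step 1: pivot 1/8 → sign +
step 2: pivot 1 → sign +
step 3: row/col 3 already zero → sign 0
signature = (2, 1, 1)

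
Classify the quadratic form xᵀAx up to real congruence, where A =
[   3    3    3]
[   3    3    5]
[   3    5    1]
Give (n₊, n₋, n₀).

step 0: pivot 3 → sign +
step 1: pivot -2 → sign −
step 2: pivot 2 → sign +
signature = (2, 1, 0)

Answer: (2, 1, 0)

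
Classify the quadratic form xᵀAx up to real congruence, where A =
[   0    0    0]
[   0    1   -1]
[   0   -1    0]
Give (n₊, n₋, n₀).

step 0: pivot 1 → sign +
step 1: pivot -1 → sign −
step 2: row/col 2 already zero → sign 0
signature = (1, 1, 1)

Answer: (1, 1, 1)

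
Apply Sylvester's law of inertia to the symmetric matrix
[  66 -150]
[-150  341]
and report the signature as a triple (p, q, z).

step 0: pivot 66 → sign +
step 1: pivot 1/11 → sign +
signature = (2, 0, 0)

Answer: (2, 0, 0)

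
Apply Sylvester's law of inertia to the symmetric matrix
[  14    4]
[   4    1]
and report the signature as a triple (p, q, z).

Answer: (1, 1, 0)

Derivation:
step 0: pivot 14 → sign +
step 1: pivot -1/7 → sign −
signature = (1, 1, 0)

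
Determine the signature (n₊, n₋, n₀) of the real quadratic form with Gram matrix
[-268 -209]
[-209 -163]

Answer: (0, 2, 0)

Derivation:
step 0: pivot -268 → sign −
step 1: pivot -3/268 → sign −
signature = (0, 2, 0)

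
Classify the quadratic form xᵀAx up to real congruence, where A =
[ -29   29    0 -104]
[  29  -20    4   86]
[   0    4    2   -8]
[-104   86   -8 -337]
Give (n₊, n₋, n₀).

Answer: (2, 2, 0)

Derivation:
step 0: pivot -29 → sign −
step 1: pivot 9 → sign +
step 2: pivot 2/9 → sign +
step 3: pivot -1/29 → sign −
signature = (2, 2, 0)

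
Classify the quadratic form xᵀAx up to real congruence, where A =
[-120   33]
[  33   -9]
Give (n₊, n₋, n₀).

Answer: (1, 1, 0)

Derivation:
step 0: pivot -120 → sign −
step 1: pivot 3/40 → sign +
signature = (1, 1, 0)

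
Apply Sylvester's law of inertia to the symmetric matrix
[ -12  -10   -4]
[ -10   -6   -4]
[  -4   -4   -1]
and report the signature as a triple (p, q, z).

Answer: (2, 1, 0)

Derivation:
step 0: pivot -12 → sign −
step 1: pivot 7/3 → sign +
step 2: pivot 1/7 → sign +
signature = (2, 1, 0)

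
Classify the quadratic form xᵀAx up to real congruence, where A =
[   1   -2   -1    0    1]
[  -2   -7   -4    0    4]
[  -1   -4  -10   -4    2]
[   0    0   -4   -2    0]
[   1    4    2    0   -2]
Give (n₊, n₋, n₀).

Answer: (2, 2, 1)

Derivation:
step 0: pivot 1 → sign +
step 1: pivot -11 → sign −
step 2: pivot -85/11 → sign −
step 3: pivot 6/85 → sign +
step 4: row/col 4 already zero → sign 0
signature = (2, 2, 1)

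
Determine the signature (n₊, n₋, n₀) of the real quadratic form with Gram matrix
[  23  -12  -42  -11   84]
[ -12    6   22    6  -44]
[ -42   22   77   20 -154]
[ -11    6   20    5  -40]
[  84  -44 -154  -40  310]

Answer: (3, 1, 1)

Derivation:
step 0: pivot 23 → sign +
step 1: pivot -6/23 → sign −
step 2: pivot 1/3 → sign +
step 3: pivot 2 → sign +
step 4: row/col 4 already zero → sign 0
signature = (3, 1, 1)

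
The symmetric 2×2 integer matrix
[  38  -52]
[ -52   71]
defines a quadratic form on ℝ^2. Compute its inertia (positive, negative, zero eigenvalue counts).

step 0: pivot 38 → sign +
step 1: pivot -3/19 → sign −
signature = (1, 1, 0)

Answer: (1, 1, 0)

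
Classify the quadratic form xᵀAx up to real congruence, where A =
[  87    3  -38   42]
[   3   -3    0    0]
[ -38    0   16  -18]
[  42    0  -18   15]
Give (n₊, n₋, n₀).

Answer: (1, 3, 0)

Derivation:
step 0: pivot 87 → sign +
step 1: pivot -90/29 → sign −
step 2: pivot -2/45 → sign −
step 3: pivot -3 → sign −
signature = (1, 3, 0)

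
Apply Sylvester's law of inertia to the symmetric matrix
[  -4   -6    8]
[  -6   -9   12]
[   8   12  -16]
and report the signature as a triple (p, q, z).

Answer: (0, 1, 2)

Derivation:
step 0: pivot -4 → sign −
step 1: row/col 1 already zero → sign 0
step 2: row/col 2 already zero → sign 0
signature = (0, 1, 2)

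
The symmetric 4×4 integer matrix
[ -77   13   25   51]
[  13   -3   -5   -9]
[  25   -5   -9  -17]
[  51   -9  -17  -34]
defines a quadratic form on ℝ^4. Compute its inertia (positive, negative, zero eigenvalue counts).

Answer: (0, 3, 1)

Derivation:
step 0: pivot -77 → sign −
step 1: pivot -62/77 → sign −
step 2: pivot -4/31 → sign −
step 3: row/col 3 already zero → sign 0
signature = (0, 3, 1)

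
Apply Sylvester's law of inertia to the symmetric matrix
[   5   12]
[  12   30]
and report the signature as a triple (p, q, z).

step 0: pivot 5 → sign +
step 1: pivot 6/5 → sign +
signature = (2, 0, 0)

Answer: (2, 0, 0)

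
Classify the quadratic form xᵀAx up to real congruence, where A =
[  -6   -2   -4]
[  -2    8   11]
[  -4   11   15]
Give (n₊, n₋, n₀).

step 0: pivot -6 → sign −
step 1: pivot 26/3 → sign +
step 2: pivot 3/26 → sign +
signature = (2, 1, 0)

Answer: (2, 1, 0)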